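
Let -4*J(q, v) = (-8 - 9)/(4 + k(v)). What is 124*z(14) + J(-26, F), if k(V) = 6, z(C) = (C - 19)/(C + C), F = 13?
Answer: -6081/280 ≈ -21.718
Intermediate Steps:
z(C) = (-19 + C)/(2*C) (z(C) = (-19 + C)/((2*C)) = (-19 + C)*(1/(2*C)) = (-19 + C)/(2*C))
J(q, v) = 17/40 (J(q, v) = -(-8 - 9)/(4*(4 + 6)) = -(-17)/(4*10) = -1/4*(-17/10) = 17/40)
124*z(14) + J(-26, F) = 124*((1/2)*(-19 + 14)/14) + 17/40 = 124*((1/2)*(1/14)*(-5)) + 17/40 = 124*(-5/28) + 17/40 = -155/7 + 17/40 = -6081/280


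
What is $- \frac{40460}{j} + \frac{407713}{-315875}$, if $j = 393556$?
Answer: $- \frac{43309549982}{31078625375} \approx -1.3935$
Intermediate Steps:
$- \frac{40460}{j} + \frac{407713}{-315875} = - \frac{40460}{393556} + \frac{407713}{-315875} = \left(-40460\right) \frac{1}{393556} + 407713 \left(- \frac{1}{315875}\right) = - \frac{10115}{98389} - \frac{407713}{315875} = - \frac{43309549982}{31078625375}$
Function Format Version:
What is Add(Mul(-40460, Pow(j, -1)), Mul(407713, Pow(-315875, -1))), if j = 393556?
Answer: Rational(-43309549982, 31078625375) ≈ -1.3935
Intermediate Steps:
Add(Mul(-40460, Pow(j, -1)), Mul(407713, Pow(-315875, -1))) = Add(Mul(-40460, Pow(393556, -1)), Mul(407713, Pow(-315875, -1))) = Add(Mul(-40460, Rational(1, 393556)), Mul(407713, Rational(-1, 315875))) = Add(Rational(-10115, 98389), Rational(-407713, 315875)) = Rational(-43309549982, 31078625375)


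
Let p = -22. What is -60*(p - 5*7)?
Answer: 3420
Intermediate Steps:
-60*(p - 5*7) = -60*(-22 - 5*7) = -60*(-22 - 35) = -60*(-57) = 3420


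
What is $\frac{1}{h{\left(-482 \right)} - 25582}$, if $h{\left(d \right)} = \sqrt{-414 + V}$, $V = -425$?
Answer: $- \frac{25582}{654439563} - \frac{i \sqrt{839}}{654439563} \approx -3.909 \cdot 10^{-5} - 4.426 \cdot 10^{-8} i$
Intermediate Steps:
$h{\left(d \right)} = i \sqrt{839}$ ($h{\left(d \right)} = \sqrt{-414 - 425} = \sqrt{-839} = i \sqrt{839}$)
$\frac{1}{h{\left(-482 \right)} - 25582} = \frac{1}{i \sqrt{839} - 25582} = \frac{1}{-25582 + i \sqrt{839}}$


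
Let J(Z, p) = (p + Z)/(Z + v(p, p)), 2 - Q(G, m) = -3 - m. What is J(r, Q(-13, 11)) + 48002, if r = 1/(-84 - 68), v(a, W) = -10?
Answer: 5616047/117 ≈ 48000.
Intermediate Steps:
Q(G, m) = 5 + m (Q(G, m) = 2 - (-3 - m) = 2 + (3 + m) = 5 + m)
r = -1/152 (r = 1/(-152) = -1/152 ≈ -0.0065789)
J(Z, p) = (Z + p)/(-10 + Z) (J(Z, p) = (p + Z)/(Z - 10) = (Z + p)/(-10 + Z))
J(r, Q(-13, 11)) + 48002 = (-1/152 + (5 + 11))/(-10 - 1/152) + 48002 = (-1/152 + 16)/(-1521/152) + 48002 = -152/1521*2431/152 + 48002 = -187/117 + 48002 = 5616047/117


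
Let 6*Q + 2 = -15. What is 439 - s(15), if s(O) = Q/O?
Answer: 39527/90 ≈ 439.19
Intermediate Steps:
Q = -17/6 (Q = -⅓ + (⅙)*(-15) = -⅓ - 5/2 = -17/6 ≈ -2.8333)
s(O) = -17/(6*O)
439 - s(15) = 439 - (-17)/(6*15) = 439 - 1*(-17/90) = 439 + 17/90 = 39527/90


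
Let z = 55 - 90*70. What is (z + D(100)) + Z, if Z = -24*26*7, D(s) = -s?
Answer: -10713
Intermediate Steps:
Z = -4368 (Z = -624*7 = -4368)
z = -6245 (z = 55 - 6300 = -6245)
(z + D(100)) + Z = (-6245 - 1*100) - 4368 = (-6245 - 100) - 4368 = -6345 - 4368 = -10713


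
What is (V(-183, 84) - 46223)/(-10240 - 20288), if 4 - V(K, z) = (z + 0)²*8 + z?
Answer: 102751/30528 ≈ 3.3658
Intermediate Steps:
V(K, z) = 4 - z - 8*z² (V(K, z) = 4 - ((z + 0)²*8 + z) = 4 - (z²*8 + z) = 4 - (8*z² + z) = 4 - (z + 8*z²) = 4 + (-z - 8*z²) = 4 - z - 8*z²)
(V(-183, 84) - 46223)/(-10240 - 20288) = ((4 - 1*84 - 8*84²) - 46223)/(-10240 - 20288) = ((4 - 84 - 8*7056) - 46223)/(-30528) = ((4 - 84 - 56448) - 46223)*(-1/30528) = (-56528 - 46223)*(-1/30528) = -102751*(-1/30528) = 102751/30528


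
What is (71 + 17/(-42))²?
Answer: 8791225/1764 ≈ 4983.7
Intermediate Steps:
(71 + 17/(-42))² = (71 + 17*(-1/42))² = (71 - 17/42)² = (2965/42)² = 8791225/1764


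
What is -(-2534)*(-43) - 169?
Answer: -109131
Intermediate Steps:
-(-2534)*(-43) - 169 = -362*301 - 169 = -108962 - 169 = -109131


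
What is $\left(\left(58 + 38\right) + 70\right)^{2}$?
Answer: $27556$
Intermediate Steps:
$\left(\left(58 + 38\right) + 70\right)^{2} = \left(96 + 70\right)^{2} = 166^{2} = 27556$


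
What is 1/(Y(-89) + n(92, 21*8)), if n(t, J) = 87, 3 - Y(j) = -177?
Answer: 1/267 ≈ 0.0037453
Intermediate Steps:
Y(j) = 180 (Y(j) = 3 - 1*(-177) = 3 + 177 = 180)
1/(Y(-89) + n(92, 21*8)) = 1/(180 + 87) = 1/267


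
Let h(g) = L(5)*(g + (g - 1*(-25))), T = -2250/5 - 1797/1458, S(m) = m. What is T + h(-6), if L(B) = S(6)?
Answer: -181391/486 ≈ -373.23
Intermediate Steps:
L(B) = 6
T = -219299/486 (T = -2250*⅕ - 1797*1/1458 = -450 - 599/486 = -219299/486 ≈ -451.23)
h(g) = 150 + 12*g (h(g) = 6*(g + (g - 1*(-25))) = 6*(g + (g + 25)) = 6*(g + (25 + g)) = 6*(25 + 2*g) = 150 + 12*g)
T + h(-6) = -219299/486 + (150 + 12*(-6)) = -219299/486 + (150 - 72) = -219299/486 + 78 = -181391/486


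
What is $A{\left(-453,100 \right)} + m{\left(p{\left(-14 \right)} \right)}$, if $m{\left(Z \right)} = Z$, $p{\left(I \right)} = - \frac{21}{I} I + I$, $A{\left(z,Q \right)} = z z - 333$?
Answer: $204841$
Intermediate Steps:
$A{\left(z,Q \right)} = -333 + z^{2}$ ($A{\left(z,Q \right)} = z^{2} - 333 = -333 + z^{2}$)
$p{\left(I \right)} = -21 + I$
$A{\left(-453,100 \right)} + m{\left(p{\left(-14 \right)} \right)} = \left(-333 + \left(-453\right)^{2}\right) - 35 = \left(-333 + 205209\right) - 35 = 204876 - 35 = 204841$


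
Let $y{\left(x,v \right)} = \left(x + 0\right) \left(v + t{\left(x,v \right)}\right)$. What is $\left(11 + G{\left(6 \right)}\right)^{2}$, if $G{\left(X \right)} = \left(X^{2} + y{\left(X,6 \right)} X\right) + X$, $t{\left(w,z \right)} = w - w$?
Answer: $72361$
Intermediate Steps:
$t{\left(w,z \right)} = 0$
$y{\left(x,v \right)} = v x$ ($y{\left(x,v \right)} = \left(x + 0\right) \left(v + 0\right) = x v = v x$)
$G{\left(X \right)} = X + 7 X^{2}$ ($G{\left(X \right)} = \left(X^{2} + 6 X X\right) + X = \left(X^{2} + 6 X^{2}\right) + X = 7 X^{2} + X = X + 7 X^{2}$)
$\left(11 + G{\left(6 \right)}\right)^{2} = \left(11 + 6 \left(1 + 7 \cdot 6\right)\right)^{2} = \left(11 + 6 \left(1 + 42\right)\right)^{2} = \left(11 + 6 \cdot 43\right)^{2} = \left(11 + 258\right)^{2} = 269^{2} = 72361$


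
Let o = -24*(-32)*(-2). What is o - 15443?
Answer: -16979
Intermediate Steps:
o = -1536 (o = 768*(-2) = -1536)
o - 15443 = -1536 - 15443 = -16979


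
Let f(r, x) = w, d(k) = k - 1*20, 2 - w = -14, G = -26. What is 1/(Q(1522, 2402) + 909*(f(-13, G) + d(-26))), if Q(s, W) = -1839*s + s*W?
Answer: 1/829616 ≈ 1.2054e-6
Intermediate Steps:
w = 16 (w = 2 - 1*(-14) = 2 + 14 = 16)
Q(s, W) = -1839*s + W*s
d(k) = -20 + k (d(k) = k - 20 = -20 + k)
f(r, x) = 16
1/(Q(1522, 2402) + 909*(f(-13, G) + d(-26))) = 1/(1522*(-1839 + 2402) + 909*(16 + (-20 - 26))) = 1/(1522*563 + 909*(16 - 46)) = 1/(856886 + 909*(-30)) = 1/(856886 - 27270) = 1/829616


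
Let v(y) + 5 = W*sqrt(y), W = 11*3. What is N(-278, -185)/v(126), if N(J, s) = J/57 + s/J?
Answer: -333695/2173896894 - 2202387*sqrt(14)/724632298 ≈ -0.011526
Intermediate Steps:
W = 33
N(J, s) = J/57 + s/J (N(J, s) = J*(1/57) + s/J = J/57 + s/J)
v(y) = -5 + 33*sqrt(y)
N(-278, -185)/v(126) = ((1/57)*(-278) - 185/(-278))/(-5 + 33*sqrt(126)) = (-278/57 - 185*(-1/278))/(-5 + 33*(3*sqrt(14))) = (-278/57 + 185/278)/(-5 + 99*sqrt(14)) = -66739/(15846*(-5 + 99*sqrt(14)))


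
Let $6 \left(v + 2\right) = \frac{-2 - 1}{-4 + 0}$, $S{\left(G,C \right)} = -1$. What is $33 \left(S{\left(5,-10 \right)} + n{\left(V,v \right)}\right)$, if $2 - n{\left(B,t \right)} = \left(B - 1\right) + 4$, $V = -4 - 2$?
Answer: $132$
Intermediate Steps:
$V = -6$ ($V = -4 - 2 = -6$)
$v = - \frac{15}{8}$ ($v = -2 + \frac{\left(-2 - 1\right) \frac{1}{-4 + 0}}{6} = -2 + \frac{\left(-3\right) \frac{1}{-4}}{6} = -2 + \frac{\left(-3\right) \left(- \frac{1}{4}\right)}{6} = -2 + \frac{1}{6} \cdot \frac{3}{4} = -2 + \frac{1}{8} = - \frac{15}{8} \approx -1.875$)
$n{\left(B,t \right)} = -1 - B$ ($n{\left(B,t \right)} = 2 - \left(\left(B - 1\right) + 4\right) = 2 - \left(\left(-1 + B\right) + 4\right) = 2 - \left(3 + B\right) = -1 - B$)
$33 \left(S{\left(5,-10 \right)} + n{\left(V,v \right)}\right) = 33 \left(-1 - -5\right) = 33 \left(-1 + \left(-1 + 6\right)\right) = 33 \left(-1 + 5\right) = 33 \cdot 4 = 132$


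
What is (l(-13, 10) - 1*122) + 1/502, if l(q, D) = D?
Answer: -56223/502 ≈ -112.00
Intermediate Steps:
(l(-13, 10) - 1*122) + 1/502 = (10 - 1*122) + 1/502 = (10 - 122) + 1/502 = -112 + 1/502 = -56223/502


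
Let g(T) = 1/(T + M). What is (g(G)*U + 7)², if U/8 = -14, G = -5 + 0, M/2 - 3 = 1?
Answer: 8281/9 ≈ 920.11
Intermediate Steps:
M = 8 (M = 6 + 2*1 = 6 + 2 = 8)
G = -5
g(T) = 1/(8 + T) (g(T) = 1/(T + 8) = 1/(8 + T))
U = -112 (U = 8*(-14) = -112)
(g(G)*U + 7)² = (-112/(8 - 5) + 7)² = (-112/3 + 7)² = (-91/3)² = 8281/9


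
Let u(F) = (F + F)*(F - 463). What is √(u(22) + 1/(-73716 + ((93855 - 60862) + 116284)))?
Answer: I*√110786453370723/75561 ≈ 139.3*I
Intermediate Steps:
u(F) = 2*F*(-463 + F) (u(F) = (2*F)*(-463 + F) = 2*F*(-463 + F))
√(u(22) + 1/(-73716 + ((93855 - 60862) + 116284))) = √(2*22*(-463 + 22) + 1/(-73716 + ((93855 - 60862) + 116284))) = √(2*22*(-441) + 1/(-73716 + (32993 + 116284))) = √(-19404 + 1/(-73716 + 149277)) = √(-19404 + 1/75561) = √(-1466185643/75561) = I*√110786453370723/75561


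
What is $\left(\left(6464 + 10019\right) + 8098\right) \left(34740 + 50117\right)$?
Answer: $2085869917$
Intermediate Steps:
$\left(\left(6464 + 10019\right) + 8098\right) \left(34740 + 50117\right) = \left(16483 + 8098\right) 84857 = 24581 \cdot 84857 = 2085869917$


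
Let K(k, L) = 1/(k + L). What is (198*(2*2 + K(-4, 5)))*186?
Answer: 184140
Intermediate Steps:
K(k, L) = 1/(L + k)
(198*(2*2 + K(-4, 5)))*186 = (198*(2*2 + 1/(5 - 4)))*186 = (198*(4 + 1/1))*186 = (198*(4 + 1))*186 = (198*5)*186 = 990*186 = 184140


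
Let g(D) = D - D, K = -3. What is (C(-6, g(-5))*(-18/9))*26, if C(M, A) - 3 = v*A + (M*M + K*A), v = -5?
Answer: -2028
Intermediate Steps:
g(D) = 0
C(M, A) = 3 + M**2 - 8*A (C(M, A) = 3 + (-5*A + (M*M - 3*A)) = 3 + (-5*A + (M**2 - 3*A)) = 3 + (M**2 - 8*A) = 3 + M**2 - 8*A)
(C(-6, g(-5))*(-18/9))*26 = ((3 + (-6)**2 - 8*0)*(-18/9))*26 = ((3 + 36 + 0)*(-18*1/9))*26 = (39*(-2))*26 = -78*26 = -2028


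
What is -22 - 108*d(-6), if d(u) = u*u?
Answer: -3910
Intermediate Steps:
d(u) = u²
-22 - 108*d(-6) = -22 - 108*(-6)² = -22 - 108*36 = -22 - 3888 = -3910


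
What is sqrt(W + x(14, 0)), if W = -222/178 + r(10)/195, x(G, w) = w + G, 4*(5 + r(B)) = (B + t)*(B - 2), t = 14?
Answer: 8*sqrt(61054890)/17355 ≈ 3.6018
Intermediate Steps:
r(B) = -5 + (-2 + B)*(14 + B)/4 (r(B) = -5 + ((B + 14)*(B - 2))/4 = -5 + ((14 + B)*(-2 + B))/4 = -5 + ((-2 + B)*(14 + B))/4 = -5 + (-2 + B)*(14 + B)/4)
x(G, w) = G + w
W = -17818/17355 (W = -222/178 + (-12 + 3*10 + (1/4)*10**2)/195 = -222*1/178 + (-12 + 30 + (1/4)*100)*(1/195) = -111/89 + (-12 + 30 + 25)*(1/195) = -111/89 + 43*(1/195) = -111/89 + 43/195 = -17818/17355 ≈ -1.0267)
sqrt(W + x(14, 0)) = sqrt(-17818/17355 + (14 + 0)) = sqrt(-17818/17355 + 14) = sqrt(225152/17355) = 8*sqrt(61054890)/17355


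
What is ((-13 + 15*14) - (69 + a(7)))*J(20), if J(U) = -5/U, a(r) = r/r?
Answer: -127/4 ≈ -31.750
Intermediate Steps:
a(r) = 1
((-13 + 15*14) - (69 + a(7)))*J(20) = ((-13 + 15*14) - (69 + 1))*(-5/20) = ((-13 + 210) - 1*70)*(-5*1/20) = (197 - 70)*(-1/4) = 127*(-1/4) = -127/4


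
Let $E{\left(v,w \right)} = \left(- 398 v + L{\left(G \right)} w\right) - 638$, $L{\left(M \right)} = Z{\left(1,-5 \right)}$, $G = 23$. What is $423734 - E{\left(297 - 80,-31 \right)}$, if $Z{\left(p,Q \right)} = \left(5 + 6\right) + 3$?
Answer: $511172$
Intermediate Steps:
$Z{\left(p,Q \right)} = 14$ ($Z{\left(p,Q \right)} = 11 + 3 = 14$)
$L{\left(M \right)} = 14$
$E{\left(v,w \right)} = -638 - 398 v + 14 w$ ($E{\left(v,w \right)} = \left(- 398 v + 14 w\right) - 638 = -638 - 398 v + 14 w$)
$423734 - E{\left(297 - 80,-31 \right)} = 423734 - \left(-638 - 398 \left(297 - 80\right) + 14 \left(-31\right)\right) = 423734 - \left(-638 - 398 \left(297 - 80\right) - 434\right) = 423734 - \left(-638 - 86366 - 434\right) = 423734 - -87438 = 423734 + 87438 = 511172$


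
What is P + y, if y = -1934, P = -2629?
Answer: -4563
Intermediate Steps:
P + y = -2629 - 1934 = -4563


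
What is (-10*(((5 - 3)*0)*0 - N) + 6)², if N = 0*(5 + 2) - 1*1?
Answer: 16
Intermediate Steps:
N = -1 (N = 0*7 - 1 = 0 - 1 = -1)
(-10*(((5 - 3)*0)*0 - N) + 6)² = (-10*(((5 - 3)*0)*0 - 1*(-1)) + 6)² = (-10*((2*0)*0 + 1) + 6)² = (-10*(0*0 + 1) + 6)² = (-10*(0 + 1) + 6)² = (-10*1 + 6)² = (-10 + 6)² = (-4)² = 16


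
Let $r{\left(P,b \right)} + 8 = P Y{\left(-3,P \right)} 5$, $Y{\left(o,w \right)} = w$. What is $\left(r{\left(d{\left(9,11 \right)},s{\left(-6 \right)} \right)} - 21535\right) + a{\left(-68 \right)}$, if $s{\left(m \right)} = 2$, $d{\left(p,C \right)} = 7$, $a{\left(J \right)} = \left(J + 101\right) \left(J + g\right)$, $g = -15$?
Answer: $-24037$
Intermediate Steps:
$a{\left(J \right)} = \left(-15 + J\right) \left(101 + J\right)$ ($a{\left(J \right)} = \left(J + 101\right) \left(J - 15\right) = \left(101 + J\right) \left(-15 + J\right) = \left(-15 + J\right) \left(101 + J\right)$)
$r{\left(P,b \right)} = -8 + 5 P^{2}$ ($r{\left(P,b \right)} = -8 + P P 5 = -8 + P^{2} \cdot 5 = -8 + 5 P^{2}$)
$\left(r{\left(d{\left(9,11 \right)},s{\left(-6 \right)} \right)} - 21535\right) + a{\left(-68 \right)} = \left(\left(-8 + 5 \cdot 7^{2}\right) - 21535\right) + \left(-1515 + \left(-68\right)^{2} + 86 \left(-68\right)\right) = \left(\left(-8 + 5 \cdot 49\right) - 21535\right) - 2739 = \left(\left(-8 + 245\right) - 21535\right) - 2739 = \left(237 - 21535\right) - 2739 = -21298 - 2739 = -24037$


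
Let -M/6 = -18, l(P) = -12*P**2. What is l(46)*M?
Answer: -2742336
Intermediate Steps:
M = 108 (M = -6*(-18) = 108)
l(46)*M = -12*46**2*108 = -12*2116*108 = -25392*108 = -2742336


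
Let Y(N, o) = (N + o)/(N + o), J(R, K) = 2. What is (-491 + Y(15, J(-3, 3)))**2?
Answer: 240100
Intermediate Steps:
Y(N, o) = 1
(-491 + Y(15, J(-3, 3)))**2 = (-491 + 1)**2 = (-490)**2 = 240100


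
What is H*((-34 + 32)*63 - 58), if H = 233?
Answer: -42872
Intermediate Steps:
H*((-34 + 32)*63 - 58) = 233*((-34 + 32)*63 - 58) = 233*(-2*63 - 58) = 233*(-126 - 58) = 233*(-184) = -42872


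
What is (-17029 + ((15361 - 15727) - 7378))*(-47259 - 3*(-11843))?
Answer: 290587290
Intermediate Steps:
(-17029 + ((15361 - 15727) - 7378))*(-47259 - 3*(-11843)) = (-17029 + (-366 - 7378))*(-47259 + 35529) = (-17029 - 7744)*(-11730) = -24773*(-11730) = 290587290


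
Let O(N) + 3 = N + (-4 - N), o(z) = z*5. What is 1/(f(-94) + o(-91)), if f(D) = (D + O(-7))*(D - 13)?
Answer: 1/10352 ≈ 9.6600e-5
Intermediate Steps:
o(z) = 5*z
O(N) = -7 (O(N) = -3 + (N + (-4 - N)) = -3 - 4 = -7)
f(D) = (-13 + D)*(-7 + D) (f(D) = (D - 7)*(D - 13) = (-7 + D)*(-13 + D) = (-13 + D)*(-7 + D))
1/(f(-94) + o(-91)) = 1/((91 + (-94)**2 - 20*(-94)) + 5*(-91)) = 1/((91 + 8836 + 1880) - 455) = 1/(10807 - 455) = 1/10352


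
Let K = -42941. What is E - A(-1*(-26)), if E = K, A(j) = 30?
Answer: -42971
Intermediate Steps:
E = -42941
E - A(-1*(-26)) = -42941 - 1*30 = -42941 - 30 = -42971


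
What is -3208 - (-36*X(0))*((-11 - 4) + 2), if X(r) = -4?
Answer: -1336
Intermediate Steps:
-3208 - (-36*X(0))*((-11 - 4) + 2) = -3208 - (-36*(-4))*((-11 - 4) + 2) = -3208 - 144*(-15 + 2) = -3208 - 144*(-13) = -3208 - 1*(-1872) = -3208 + 1872 = -1336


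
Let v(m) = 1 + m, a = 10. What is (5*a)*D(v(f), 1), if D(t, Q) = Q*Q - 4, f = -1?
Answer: -150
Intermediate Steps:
D(t, Q) = -4 + Q**2 (D(t, Q) = Q**2 - 4 = -4 + Q**2)
(5*a)*D(v(f), 1) = (5*10)*(-4 + 1**2) = 50*(-4 + 1) = 50*(-3) = -150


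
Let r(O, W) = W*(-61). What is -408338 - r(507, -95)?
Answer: -414133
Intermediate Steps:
r(O, W) = -61*W
-408338 - r(507, -95) = -408338 - (-61)*(-95) = -408338 - 1*5795 = -408338 - 5795 = -414133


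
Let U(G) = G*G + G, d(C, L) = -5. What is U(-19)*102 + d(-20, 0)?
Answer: 34879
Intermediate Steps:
U(G) = G + G**2 (U(G) = G**2 + G = G + G**2)
U(-19)*102 + d(-20, 0) = -19*(1 - 19)*102 - 5 = -19*(-18)*102 - 5 = 342*102 - 5 = 34884 - 5 = 34879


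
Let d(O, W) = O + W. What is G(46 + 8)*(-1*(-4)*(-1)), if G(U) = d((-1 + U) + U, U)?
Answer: -644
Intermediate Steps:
G(U) = -1 + 3*U (G(U) = ((-1 + U) + U) + U = (-1 + 2*U) + U = -1 + 3*U)
G(46 + 8)*(-1*(-4)*(-1)) = (-1 + 3*(46 + 8))*(-1*(-4)*(-1)) = (-1 + 3*54)*(4*(-1)) = (-1 + 162)*(-4) = 161*(-4) = -644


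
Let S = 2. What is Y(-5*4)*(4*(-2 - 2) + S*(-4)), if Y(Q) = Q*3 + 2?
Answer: 1392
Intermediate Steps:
Y(Q) = 2 + 3*Q (Y(Q) = 3*Q + 2 = 2 + 3*Q)
Y(-5*4)*(4*(-2 - 2) + S*(-4)) = (2 + 3*(-5*4))*(4*(-2 - 2) + 2*(-4)) = (2 + 3*(-20))*(4*(-4) - 8) = (2 - 60)*(-16 - 8) = -58*(-24) = 1392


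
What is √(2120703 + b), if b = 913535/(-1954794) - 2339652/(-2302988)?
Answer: √2686243175592454374533766852258/1125466781118 ≈ 1456.3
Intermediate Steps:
b = 617419387277/1125466781118 (b = 913535*(-1/1954794) - 2339652*(-1/2302988) = -913535/1954794 + 584913/575747 = 617419387277/1125466781118 ≈ 0.54859)
√(2120703 + b) = √(2120703 + 617419387277/1125466781118) = √(2386781396536673231/1125466781118) = √2686243175592454374533766852258/1125466781118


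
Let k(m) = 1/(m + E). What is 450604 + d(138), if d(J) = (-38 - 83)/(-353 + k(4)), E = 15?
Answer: 3021752723/6706 ≈ 4.5060e+5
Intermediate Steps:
k(m) = 1/(15 + m) (k(m) = 1/(m + 15) = 1/(15 + m))
d(J) = 2299/6706 (d(J) = (-38 - 83)/(-353 + 1/(15 + 4)) = -121/(-353 + 1/19) = -121/(-6706/19) = -121*(-19/6706) = 2299/6706)
450604 + d(138) = 450604 + 2299/6706 = 3021752723/6706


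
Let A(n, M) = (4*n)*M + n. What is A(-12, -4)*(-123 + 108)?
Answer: -2700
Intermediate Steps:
A(n, M) = n + 4*M*n (A(n, M) = 4*M*n + n = n + 4*M*n)
A(-12, -4)*(-123 + 108) = (-12*(1 + 4*(-4)))*(-123 + 108) = -12*(1 - 16)*(-15) = -12*(-15)*(-15) = 180*(-15) = -2700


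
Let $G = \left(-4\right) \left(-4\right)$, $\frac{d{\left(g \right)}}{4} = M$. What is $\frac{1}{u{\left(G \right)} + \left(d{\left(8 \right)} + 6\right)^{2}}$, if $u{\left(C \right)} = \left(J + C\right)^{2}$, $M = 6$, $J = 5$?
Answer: $\frac{1}{1341} \approx 0.00074571$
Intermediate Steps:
$d{\left(g \right)} = 24$ ($d{\left(g \right)} = 4 \cdot 6 = 24$)
$G = 16$
$u{\left(C \right)} = \left(5 + C\right)^{2}$
$\frac{1}{u{\left(G \right)} + \left(d{\left(8 \right)} + 6\right)^{2}} = \frac{1}{\left(5 + 16\right)^{2} + \left(24 + 6\right)^{2}} = \frac{1}{21^{2} + 30^{2}} = \frac{1}{441 + 900} = \frac{1}{1341}$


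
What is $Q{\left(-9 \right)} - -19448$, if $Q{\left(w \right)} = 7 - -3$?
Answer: $19458$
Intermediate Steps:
$Q{\left(w \right)} = 10$ ($Q{\left(w \right)} = 7 + 3 = 10$)
$Q{\left(-9 \right)} - -19448 = 10 - -19448 = 10 + 19448 = 19458$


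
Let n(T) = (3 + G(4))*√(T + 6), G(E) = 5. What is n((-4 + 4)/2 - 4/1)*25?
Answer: 200*√2 ≈ 282.84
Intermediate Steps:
n(T) = 8*√(6 + T) (n(T) = (3 + 5)*√(T + 6) = 8*√(6 + T))
n((-4 + 4)/2 - 4/1)*25 = (8*√(6 + ((-4 + 4)/2 - 4/1)))*25 = (8*√(6 + (0*(½) - 4*1)))*25 = (8*√(6 + (0 - 4)))*25 = (8*√(6 - 4))*25 = (8*√2)*25 = 200*√2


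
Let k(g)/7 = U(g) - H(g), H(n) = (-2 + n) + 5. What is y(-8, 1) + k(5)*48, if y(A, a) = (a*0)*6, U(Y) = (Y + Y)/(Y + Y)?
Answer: -2352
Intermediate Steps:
U(Y) = 1 (U(Y) = (2*Y)/((2*Y)) = (2*Y)*(1/(2*Y)) = 1)
H(n) = 3 + n
k(g) = -14 - 7*g (k(g) = 7*(1 - (3 + g)) = 7*(1 + (-3 - g)) = 7*(-2 - g) = -14 - 7*g)
y(A, a) = 0 (y(A, a) = 0*6 = 0)
y(-8, 1) + k(5)*48 = 0 + (-14 - 7*5)*48 = 0 + (-14 - 35)*48 = 0 - 49*48 = 0 - 2352 = -2352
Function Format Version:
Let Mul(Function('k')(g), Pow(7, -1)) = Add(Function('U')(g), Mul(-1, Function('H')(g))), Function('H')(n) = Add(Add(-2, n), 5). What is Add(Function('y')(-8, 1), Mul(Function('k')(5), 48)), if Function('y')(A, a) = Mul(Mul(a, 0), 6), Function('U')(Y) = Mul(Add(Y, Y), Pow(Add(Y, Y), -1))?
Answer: -2352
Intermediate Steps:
Function('U')(Y) = 1 (Function('U')(Y) = Mul(Mul(2, Y), Pow(Mul(2, Y), -1)) = Mul(Mul(2, Y), Mul(Rational(1, 2), Pow(Y, -1))) = 1)
Function('H')(n) = Add(3, n)
Function('k')(g) = Add(-14, Mul(-7, g)) (Function('k')(g) = Mul(7, Add(1, Mul(-1, Add(3, g)))) = Mul(7, Add(1, Add(-3, Mul(-1, g)))) = Mul(7, Add(-2, Mul(-1, g))) = Add(-14, Mul(-7, g)))
Function('y')(A, a) = 0 (Function('y')(A, a) = Mul(0, 6) = 0)
Add(Function('y')(-8, 1), Mul(Function('k')(5), 48)) = Add(0, Mul(Add(-14, Mul(-7, 5)), 48)) = Add(0, Mul(Add(-14, -35), 48)) = Add(0, Mul(-49, 48)) = Add(0, -2352) = -2352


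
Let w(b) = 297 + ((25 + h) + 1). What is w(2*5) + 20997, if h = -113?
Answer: 21207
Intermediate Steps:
w(b) = 210 (w(b) = 297 + ((25 - 113) + 1) = 297 + (-88 + 1) = 297 - 87 = 210)
w(2*5) + 20997 = 210 + 20997 = 21207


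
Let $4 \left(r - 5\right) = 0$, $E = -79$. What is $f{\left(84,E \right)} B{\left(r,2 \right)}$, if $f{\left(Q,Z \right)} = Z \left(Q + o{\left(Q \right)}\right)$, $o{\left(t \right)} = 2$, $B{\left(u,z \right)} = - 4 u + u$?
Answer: $101910$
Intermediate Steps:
$r = 5$ ($r = 5 + \frac{1}{4} \cdot 0 = 5 + 0 = 5$)
$B{\left(u,z \right)} = - 3 u$
$f{\left(Q,Z \right)} = Z \left(2 + Q\right)$ ($f{\left(Q,Z \right)} = Z \left(Q + 2\right) = Z \left(2 + Q\right)$)
$f{\left(84,E \right)} B{\left(r,2 \right)} = - 79 \left(2 + 84\right) \left(\left(-3\right) 5\right) = \left(-79\right) 86 \left(-15\right) = \left(-6794\right) \left(-15\right) = 101910$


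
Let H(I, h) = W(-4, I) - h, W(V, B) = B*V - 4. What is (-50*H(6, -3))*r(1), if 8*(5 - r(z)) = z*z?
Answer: 24375/4 ≈ 6093.8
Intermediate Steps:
W(V, B) = -4 + B*V
r(z) = 5 - z²/8 (r(z) = 5 - z*z/8 = 5 - z²/8)
H(I, h) = -4 - h - 4*I (H(I, h) = (-4 + I*(-4)) - h = (-4 - 4*I) - h = -4 - h - 4*I)
(-50*H(6, -3))*r(1) = (-50*(-4 - 1*(-3) - 4*6))*(5 - ⅛*1²) = (-50*(-4 + 3 - 24))*(5 - ⅛*1) = (-50*(-25))*(5 - ⅛) = 1250*(39/8) = 24375/4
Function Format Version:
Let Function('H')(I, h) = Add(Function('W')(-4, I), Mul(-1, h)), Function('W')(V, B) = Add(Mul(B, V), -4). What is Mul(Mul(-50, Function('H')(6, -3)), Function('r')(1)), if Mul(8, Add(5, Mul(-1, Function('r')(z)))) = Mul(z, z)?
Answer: Rational(24375, 4) ≈ 6093.8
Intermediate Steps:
Function('W')(V, B) = Add(-4, Mul(B, V))
Function('r')(z) = Add(5, Mul(Rational(-1, 8), Pow(z, 2))) (Function('r')(z) = Add(5, Mul(Rational(-1, 8), Mul(z, z))) = Add(5, Mul(Rational(-1, 8), Pow(z, 2))))
Function('H')(I, h) = Add(-4, Mul(-1, h), Mul(-4, I)) (Function('H')(I, h) = Add(Add(-4, Mul(I, -4)), Mul(-1, h)) = Add(Add(-4, Mul(-4, I)), Mul(-1, h)) = Add(-4, Mul(-1, h), Mul(-4, I)))
Mul(Mul(-50, Function('H')(6, -3)), Function('r')(1)) = Mul(Mul(-50, Add(-4, Mul(-1, -3), Mul(-4, 6))), Add(5, Mul(Rational(-1, 8), Pow(1, 2)))) = Mul(Mul(-50, Add(-4, 3, -24)), Add(5, Mul(Rational(-1, 8), 1))) = Mul(Mul(-50, -25), Add(5, Rational(-1, 8))) = Mul(1250, Rational(39, 8)) = Rational(24375, 4)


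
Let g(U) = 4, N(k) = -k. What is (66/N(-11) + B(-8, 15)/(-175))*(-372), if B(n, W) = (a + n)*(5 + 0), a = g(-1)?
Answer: -79608/35 ≈ -2274.5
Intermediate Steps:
a = 4
B(n, W) = 20 + 5*n (B(n, W) = (4 + n)*(5 + 0) = (4 + n)*5 = 20 + 5*n)
(66/N(-11) + B(-8, 15)/(-175))*(-372) = (66/((-1*(-11))) + (20 + 5*(-8))/(-175))*(-372) = (66/11 + (20 - 40)*(-1/175))*(-372) = (66*(1/11) - 20*(-1/175))*(-372) = (6 + 4/35)*(-372) = (214/35)*(-372) = -79608/35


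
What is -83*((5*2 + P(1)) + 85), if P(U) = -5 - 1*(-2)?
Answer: -7636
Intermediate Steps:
P(U) = -3 (P(U) = -5 + 2 = -3)
-83*((5*2 + P(1)) + 85) = -83*((5*2 - 3) + 85) = -83*((10 - 3) + 85) = -83*(7 + 85) = -83*92 = -7636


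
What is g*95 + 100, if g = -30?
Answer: -2750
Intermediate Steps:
g*95 + 100 = -30*95 + 100 = -2850 + 100 = -2750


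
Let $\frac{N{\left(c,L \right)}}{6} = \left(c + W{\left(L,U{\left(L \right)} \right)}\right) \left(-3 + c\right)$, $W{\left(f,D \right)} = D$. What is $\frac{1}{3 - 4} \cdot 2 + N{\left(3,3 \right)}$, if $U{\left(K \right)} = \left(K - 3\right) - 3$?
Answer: $-2$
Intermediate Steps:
$U{\left(K \right)} = -6 + K$ ($U{\left(K \right)} = \left(-3 + K\right) - 3 = -6 + K$)
$N{\left(c,L \right)} = 6 \left(-3 + c\right) \left(-6 + L + c\right)$ ($N{\left(c,L \right)} = 6 \left(c + \left(-6 + L\right)\right) \left(-3 + c\right) = 6 \left(-6 + L + c\right) \left(-3 + c\right) = 6 \left(-3 + c\right) \left(-6 + L + c\right)$)
$\frac{1}{3 - 4} \cdot 2 + N{\left(3,3 \right)} = \frac{1}{3 - 4} \cdot 2 + \left(108 - 162 - 54 + 6 \cdot 3^{2} + 6 \cdot 3 \cdot 3\right) = \frac{1}{-1} \cdot 2 + \left(108 - 162 - 54 + 6 \cdot 9 + 54\right) = \left(-1\right) 2 + \left(108 - 162 - 54 + 54 + 54\right) = -2 + 0 = -2$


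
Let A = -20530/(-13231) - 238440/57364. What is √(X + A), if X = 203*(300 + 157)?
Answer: √3339982978774418628231/189745771 ≈ 304.58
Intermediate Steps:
A = -494279180/189745771 (A = -20530*(-1/13231) - 238440*1/57364 = 20530/13231 - 59610/14341 = -494279180/189745771 ≈ -2.6050)
X = 92771 (X = 203*457 = 92771)
√(X + A) = √(92771 - 494279180/189745771) = √(17602410642261/189745771) = √3339982978774418628231/189745771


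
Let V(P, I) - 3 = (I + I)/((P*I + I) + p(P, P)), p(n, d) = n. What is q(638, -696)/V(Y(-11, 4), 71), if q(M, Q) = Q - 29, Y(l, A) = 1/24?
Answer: -26825/182 ≈ -147.39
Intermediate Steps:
Y(l, A) = 1/24
q(M, Q) = -29 + Q
V(P, I) = 3 + 2*I/(I + P + I*P) (V(P, I) = 3 + (I + I)/((P*I + I) + P) = 3 + (2*I)/((I*P + I) + P) = 3 + (2*I)/((I + I*P) + P) = 3 + (2*I)/(I + P + I*P) = 3 + 2*I/(I + P + I*P))
q(638, -696)/V(Y(-11, 4), 71) = (-29 - 696)/(((3*(1/24) + 5*71 + 3*71*(1/24))/(71 + 1/24 + 71*(1/24)))) = -725*(71 + 1/24 + 71/24)/(⅛ + 355 + 71/8) = -725/(364/74) = -725/((1/74)*364) = -725/182/37 = -725*37/182 = -26825/182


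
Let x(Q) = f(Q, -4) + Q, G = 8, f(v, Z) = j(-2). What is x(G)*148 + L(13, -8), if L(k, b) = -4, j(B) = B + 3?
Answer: 1328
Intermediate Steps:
j(B) = 3 + B
f(v, Z) = 1 (f(v, Z) = 3 - 2 = 1)
x(Q) = 1 + Q
x(G)*148 + L(13, -8) = (1 + 8)*148 - 4 = 9*148 - 4 = 1332 - 4 = 1328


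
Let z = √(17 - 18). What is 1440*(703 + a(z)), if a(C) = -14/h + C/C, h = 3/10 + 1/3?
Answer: 18656640/19 ≈ 9.8193e+5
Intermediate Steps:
z = I (z = √(-1) = I ≈ 1.0*I)
h = 19/30 (h = 3*(⅒) + 1*(⅓) = 3/10 + ⅓ = 19/30 ≈ 0.63333)
a(C) = -401/19 (a(C) = -14/19/30 + C/C = -14*30/19 + 1 = -420/19 + 1 = -401/19)
1440*(703 + a(z)) = 1440*(703 - 401/19) = 1440*(12956/19) = 18656640/19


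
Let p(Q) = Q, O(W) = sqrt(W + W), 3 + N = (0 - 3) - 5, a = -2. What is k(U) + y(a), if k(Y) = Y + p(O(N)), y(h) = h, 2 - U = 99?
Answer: -99 + I*sqrt(22) ≈ -99.0 + 4.6904*I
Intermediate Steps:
U = -97 (U = 2 - 1*99 = 2 - 99 = -97)
N = -11 (N = -3 + ((0 - 3) - 5) = -3 + (-3 - 5) = -3 - 8 = -11)
O(W) = sqrt(2)*sqrt(W) (O(W) = sqrt(2*W) = sqrt(2)*sqrt(W))
k(Y) = Y + I*sqrt(22) (k(Y) = Y + sqrt(2)*sqrt(-11) = Y + sqrt(2)*(I*sqrt(11)) = Y + I*sqrt(22))
k(U) + y(a) = (-97 + I*sqrt(22)) - 2 = -99 + I*sqrt(22)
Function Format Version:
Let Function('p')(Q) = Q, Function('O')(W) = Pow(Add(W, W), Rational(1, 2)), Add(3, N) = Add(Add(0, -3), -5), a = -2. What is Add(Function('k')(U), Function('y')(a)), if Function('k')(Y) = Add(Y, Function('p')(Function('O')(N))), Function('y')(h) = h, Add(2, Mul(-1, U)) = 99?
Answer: Add(-99, Mul(I, Pow(22, Rational(1, 2)))) ≈ Add(-99.000, Mul(4.6904, I))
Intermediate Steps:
U = -97 (U = Add(2, Mul(-1, 99)) = Add(2, -99) = -97)
N = -11 (N = Add(-3, Add(Add(0, -3), -5)) = Add(-3, Add(-3, -5)) = Add(-3, -8) = -11)
Function('O')(W) = Mul(Pow(2, Rational(1, 2)), Pow(W, Rational(1, 2))) (Function('O')(W) = Pow(Mul(2, W), Rational(1, 2)) = Mul(Pow(2, Rational(1, 2)), Pow(W, Rational(1, 2))))
Function('k')(Y) = Add(Y, Mul(I, Pow(22, Rational(1, 2)))) (Function('k')(Y) = Add(Y, Mul(Pow(2, Rational(1, 2)), Pow(-11, Rational(1, 2)))) = Add(Y, Mul(Pow(2, Rational(1, 2)), Mul(I, Pow(11, Rational(1, 2))))) = Add(Y, Mul(I, Pow(22, Rational(1, 2)))))
Add(Function('k')(U), Function('y')(a)) = Add(Add(-97, Mul(I, Pow(22, Rational(1, 2)))), -2) = Add(-99, Mul(I, Pow(22, Rational(1, 2))))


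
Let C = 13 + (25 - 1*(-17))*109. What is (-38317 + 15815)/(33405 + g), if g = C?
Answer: -11251/18998 ≈ -0.59222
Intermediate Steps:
C = 4591 (C = 13 + (25 + 17)*109 = 13 + 42*109 = 13 + 4578 = 4591)
g = 4591
(-38317 + 15815)/(33405 + g) = (-38317 + 15815)/(33405 + 4591) = -22502/37996 = -22502*1/37996 = -11251/18998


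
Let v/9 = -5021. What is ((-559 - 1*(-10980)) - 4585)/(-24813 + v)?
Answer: -2918/35001 ≈ -0.083369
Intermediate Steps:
v = -45189 (v = 9*(-5021) = -45189)
((-559 - 1*(-10980)) - 4585)/(-24813 + v) = ((-559 - 1*(-10980)) - 4585)/(-24813 - 45189) = ((-559 + 10980) - 4585)/(-70002) = (10421 - 4585)*(-1/70002) = 5836*(-1/70002) = -2918/35001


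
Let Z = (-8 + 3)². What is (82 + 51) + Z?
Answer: 158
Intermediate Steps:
Z = 25 (Z = (-5)² = 25)
(82 + 51) + Z = (82 + 51) + 25 = 133 + 25 = 158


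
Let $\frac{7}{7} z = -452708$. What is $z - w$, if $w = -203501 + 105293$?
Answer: $-354500$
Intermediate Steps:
$z = -452708$
$w = -98208$
$z - w = -452708 - -98208 = -452708 + 98208 = -354500$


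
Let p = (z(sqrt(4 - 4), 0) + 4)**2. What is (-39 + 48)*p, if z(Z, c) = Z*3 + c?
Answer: 144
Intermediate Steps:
z(Z, c) = c + 3*Z (z(Z, c) = 3*Z + c = c + 3*Z)
p = 16 (p = ((0 + 3*sqrt(4 - 4)) + 4)**2 = ((0 + 3*sqrt(0)) + 4)**2 = ((0 + 3*0) + 4)**2 = ((0 + 0) + 4)**2 = (0 + 4)**2 = 4**2 = 16)
(-39 + 48)*p = (-39 + 48)*16 = 9*16 = 144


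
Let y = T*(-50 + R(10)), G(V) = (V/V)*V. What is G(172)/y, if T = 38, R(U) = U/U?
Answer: -86/931 ≈ -0.092374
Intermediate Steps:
R(U) = 1
G(V) = V (G(V) = 1*V = V)
y = -1862 (y = 38*(-50 + 1) = 38*(-49) = -1862)
G(172)/y = 172/(-1862) = 172*(-1/1862) = -86/931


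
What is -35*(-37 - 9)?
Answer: 1610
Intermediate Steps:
-35*(-37 - 9) = -35*(-46) = 1610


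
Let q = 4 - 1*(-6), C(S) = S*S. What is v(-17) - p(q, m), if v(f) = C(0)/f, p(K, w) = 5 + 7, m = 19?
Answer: -12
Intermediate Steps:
C(S) = S**2
q = 10 (q = 4 + 6 = 10)
p(K, w) = 12
v(f) = 0 (v(f) = 0**2/f = 0/f = 0)
v(-17) - p(q, m) = 0 - 1*12 = 0 - 12 = -12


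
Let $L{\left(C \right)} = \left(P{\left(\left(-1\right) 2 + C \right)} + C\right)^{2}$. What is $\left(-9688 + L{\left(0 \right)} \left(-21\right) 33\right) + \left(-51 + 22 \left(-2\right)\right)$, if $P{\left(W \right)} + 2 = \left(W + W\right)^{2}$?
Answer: $-145611$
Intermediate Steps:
$P{\left(W \right)} = -2 + 4 W^{2}$ ($P{\left(W \right)} = -2 + \left(W + W\right)^{2} = -2 + \left(2 W\right)^{2} = -2 + 4 W^{2}$)
$L{\left(C \right)} = \left(-2 + C + 4 \left(-2 + C\right)^{2}\right)^{2}$ ($L{\left(C \right)} = \left(\left(-2 + 4 \left(\left(-1\right) 2 + C\right)^{2}\right) + C\right)^{2} = \left(\left(-2 + 4 \left(-2 + C\right)^{2}\right) + C\right)^{2} = \left(-2 + C + 4 \left(-2 + C\right)^{2}\right)^{2}$)
$\left(-9688 + L{\left(0 \right)} \left(-21\right) 33\right) + \left(-51 + 22 \left(-2\right)\right) = \left(-9688 + \left(-2 + 0 + 4 \left(-2 + 0\right)^{2}\right)^{2} \left(-21\right) 33\right) + \left(-51 + 22 \left(-2\right)\right) = \left(-9688 + \left(-2 + 0 + 4 \left(-2\right)^{2}\right)^{2} \left(-21\right) 33\right) - 95 = \left(-9688 + \left(-2 + 0 + 4 \cdot 4\right)^{2} \left(-21\right) 33\right) - 95 = \left(-9688 + \left(-2 + 0 + 16\right)^{2} \left(-21\right) 33\right) - 95 = \left(-9688 + 14^{2} \left(-21\right) 33\right) - 95 = \left(-9688 + 196 \left(-21\right) 33\right) - 95 = \left(-9688 - 135828\right) - 95 = -145516 - 95 = -145611$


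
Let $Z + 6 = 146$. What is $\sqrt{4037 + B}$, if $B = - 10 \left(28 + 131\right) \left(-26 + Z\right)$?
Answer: $i \sqrt{177223} \approx 420.98 i$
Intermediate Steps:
$Z = 140$ ($Z = -6 + 146 = 140$)
$B = -181260$ ($B = - 10 \left(28 + 131\right) \left(-26 + 140\right) = - 10 \cdot 159 \cdot 114 = \left(-10\right) 18126 = -181260$)
$\sqrt{4037 + B} = \sqrt{4037 - 181260} = \sqrt{-177223} = i \sqrt{177223}$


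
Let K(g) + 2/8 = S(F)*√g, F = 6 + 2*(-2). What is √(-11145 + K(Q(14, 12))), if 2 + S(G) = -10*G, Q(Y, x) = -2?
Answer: √(-44581 - 88*I*√2)/2 ≈ 0.14735 - 105.57*I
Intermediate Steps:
F = 2 (F = 6 - 4 = 2)
S(G) = -2 - 10*G
K(g) = -¼ - 22*√g (K(g) = -¼ + (-2 - 10*2)*√g = -¼ + (-2 - 20)*√g = -¼ - 22*√g)
√(-11145 + K(Q(14, 12))) = √(-11145 + (-¼ - 22*I*√2)) = √(-44581/4 - 22*I*√2)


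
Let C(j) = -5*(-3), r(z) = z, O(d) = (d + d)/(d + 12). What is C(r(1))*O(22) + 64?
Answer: 1418/17 ≈ 83.412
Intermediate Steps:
O(d) = 2*d/(12 + d) (O(d) = (2*d)/(12 + d) = 2*d/(12 + d))
C(j) = 15
C(r(1))*O(22) + 64 = 15*(2*22/(12 + 22)) + 64 = 15*(2*22/34) + 64 = 15*(2*22*(1/34)) + 64 = 15*(22/17) + 64 = 330/17 + 64 = 1418/17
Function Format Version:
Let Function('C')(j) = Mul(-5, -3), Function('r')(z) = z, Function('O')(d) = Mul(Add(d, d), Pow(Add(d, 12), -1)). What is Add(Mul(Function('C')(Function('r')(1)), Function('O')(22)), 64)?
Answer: Rational(1418, 17) ≈ 83.412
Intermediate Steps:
Function('O')(d) = Mul(2, d, Pow(Add(12, d), -1)) (Function('O')(d) = Mul(Mul(2, d), Pow(Add(12, d), -1)) = Mul(2, d, Pow(Add(12, d), -1)))
Function('C')(j) = 15
Add(Mul(Function('C')(Function('r')(1)), Function('O')(22)), 64) = Add(Mul(15, Mul(2, 22, Pow(Add(12, 22), -1))), 64) = Add(Mul(15, Mul(2, 22, Pow(34, -1))), 64) = Add(Mul(15, Mul(2, 22, Rational(1, 34))), 64) = Add(Mul(15, Rational(22, 17)), 64) = Add(Rational(330, 17), 64) = Rational(1418, 17)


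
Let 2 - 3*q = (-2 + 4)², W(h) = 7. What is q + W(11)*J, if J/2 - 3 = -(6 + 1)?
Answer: -170/3 ≈ -56.667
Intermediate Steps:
J = -8 (J = 6 + 2*(-(6 + 1)) = 6 + 2*(-1*7) = 6 + 2*(-7) = 6 - 14 = -8)
q = -⅔ (q = ⅔ - (-2 + 4)²/3 = ⅔ - ⅓*2² = ⅔ - ⅓*4 = ⅔ - 4/3 = -⅔ ≈ -0.66667)
q + W(11)*J = -⅔ + 7*(-8) = -⅔ - 56 = -170/3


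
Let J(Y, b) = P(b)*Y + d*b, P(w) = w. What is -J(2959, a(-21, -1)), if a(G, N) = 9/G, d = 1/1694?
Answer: 15037641/11858 ≈ 1268.1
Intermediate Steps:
d = 1/1694 ≈ 0.00059032
J(Y, b) = b/1694 + Y*b (J(Y, b) = b*Y + b/1694 = Y*b + b/1694 = b/1694 + Y*b)
-J(2959, a(-21, -1)) = -9/(-21)*(1/1694 + 2959) = -9*(-1/21)*5012547/1694 = -(-3)*5012547/(7*1694) = -1*(-15037641/11858) = 15037641/11858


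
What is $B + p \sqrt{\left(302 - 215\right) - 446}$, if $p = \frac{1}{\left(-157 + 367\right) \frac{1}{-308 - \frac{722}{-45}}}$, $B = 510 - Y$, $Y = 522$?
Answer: $-12 - \frac{6569 i \sqrt{359}}{4725} \approx -12.0 - 26.342 i$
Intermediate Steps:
$B = -12$ ($B = 510 - 522 = -12$)
$p = - \frac{6569}{4725}$ ($p = \frac{1}{210 \frac{1}{-308 - - \frac{722}{45}}} = \frac{1}{210 \frac{1}{-308 + \frac{722}{45}}} = \frac{1}{210 \frac{1}{- \frac{13138}{45}}} = \frac{1}{210 \left(- \frac{45}{13138}\right)} = \frac{1}{- \frac{4725}{6569}} = - \frac{6569}{4725} \approx -1.3903$)
$B + p \sqrt{\left(302 - 215\right) - 446} = -12 - \frac{6569 \sqrt{\left(302 - 215\right) - 446}}{4725} = -12 - \frac{6569 \sqrt{87 - 446}}{4725} = -12 - \frac{6569 \sqrt{-359}}{4725} = -12 - \frac{6569 i \sqrt{359}}{4725}$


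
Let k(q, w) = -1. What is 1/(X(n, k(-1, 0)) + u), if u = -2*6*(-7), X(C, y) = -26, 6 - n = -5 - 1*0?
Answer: 1/58 ≈ 0.017241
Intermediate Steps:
n = 11 (n = 6 - (-5 - 1*0) = 6 - (-5 + 0) = 6 - 1*(-5) = 6 + 5 = 11)
u = 84 (u = -12*(-7) = 84)
1/(X(n, k(-1, 0)) + u) = 1/(-26 + 84) = 1/58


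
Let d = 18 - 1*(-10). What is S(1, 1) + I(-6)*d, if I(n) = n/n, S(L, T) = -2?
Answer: 26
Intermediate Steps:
d = 28 (d = 18 + 10 = 28)
I(n) = 1
S(1, 1) + I(-6)*d = -2 + 1*28 = -2 + 28 = 26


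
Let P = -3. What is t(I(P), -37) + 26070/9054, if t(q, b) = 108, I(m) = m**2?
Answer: 167317/1509 ≈ 110.88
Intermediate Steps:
t(I(P), -37) + 26070/9054 = 108 + 26070/9054 = 108 + 26070*(1/9054) = 108 + 4345/1509 = 167317/1509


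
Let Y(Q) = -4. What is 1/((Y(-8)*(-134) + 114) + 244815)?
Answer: 1/245465 ≈ 4.0739e-6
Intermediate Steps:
1/((Y(-8)*(-134) + 114) + 244815) = 1/((-4*(-134) + 114) + 244815) = 1/((536 + 114) + 244815) = 1/(650 + 244815) = 1/245465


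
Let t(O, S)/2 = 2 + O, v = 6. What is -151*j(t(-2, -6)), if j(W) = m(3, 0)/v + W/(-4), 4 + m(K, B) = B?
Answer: 302/3 ≈ 100.67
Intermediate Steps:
m(K, B) = -4 + B
t(O, S) = 4 + 2*O (t(O, S) = 2*(2 + O) = 4 + 2*O)
j(W) = -⅔ - W/4 (j(W) = (-4 + 0)/6 + W/(-4) = -4*⅙ + W*(-¼) = -⅔ - W/4)
-151*j(t(-2, -6)) = -151*(-⅔ - (4 + 2*(-2))/4) = -151*(-⅔ - (4 - 4)/4) = -151*(-⅔ - ¼*0) = -151*(-⅔ + 0) = -151*(-⅔) = 302/3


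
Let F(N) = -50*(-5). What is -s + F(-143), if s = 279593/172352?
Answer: 42808407/172352 ≈ 248.38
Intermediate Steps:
s = 279593/172352 (s = 279593*(1/172352) = 279593/172352 ≈ 1.6222)
F(N) = 250
-s + F(-143) = -1*279593/172352 + 250 = -279593/172352 + 250 = 42808407/172352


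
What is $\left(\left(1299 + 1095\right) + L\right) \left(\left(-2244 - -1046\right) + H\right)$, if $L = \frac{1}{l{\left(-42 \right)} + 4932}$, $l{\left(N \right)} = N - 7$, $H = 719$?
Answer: $- \frac{5599463537}{4883} \approx -1.1467 \cdot 10^{6}$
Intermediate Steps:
$l{\left(N \right)} = -7 + N$
$L = \frac{1}{4883}$ ($L = \frac{1}{\left(-7 - 42\right) + 4932} = \frac{1}{-49 + 4932} = \frac{1}{4883} \approx 0.00020479$)
$\left(\left(1299 + 1095\right) + L\right) \left(\left(-2244 - -1046\right) + H\right) = \left(\left(1299 + 1095\right) + \frac{1}{4883}\right) \left(\left(-2244 - -1046\right) + 719\right) = \left(2394 + \frac{1}{4883}\right) \left(\left(-2244 + 1046\right) + 719\right) = \frac{11689903 \left(-1198 + 719\right)}{4883} = \frac{11689903}{4883} \left(-479\right) = - \frac{5599463537}{4883}$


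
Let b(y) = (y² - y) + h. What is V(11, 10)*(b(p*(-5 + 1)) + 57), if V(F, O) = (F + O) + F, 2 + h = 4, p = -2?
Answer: 3680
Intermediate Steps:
h = 2 (h = -2 + 4 = 2)
b(y) = 2 + y² - y (b(y) = (y² - y) + 2 = 2 + y² - y)
V(F, O) = O + 2*F
V(11, 10)*(b(p*(-5 + 1)) + 57) = (10 + 2*11)*((2 + (-2*(-5 + 1))² - (-2)*(-5 + 1)) + 57) = (10 + 22)*((2 + (-2*(-4))² - (-2)*(-4)) + 57) = 32*((2 + 8² - 1*8) + 57) = 32*((2 + 64 - 8) + 57) = 32*(58 + 57) = 32*115 = 3680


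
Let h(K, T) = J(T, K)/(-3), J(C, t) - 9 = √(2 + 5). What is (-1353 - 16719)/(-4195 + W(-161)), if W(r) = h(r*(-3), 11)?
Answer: 682796304/158608829 - 54216*√7/158608829 ≈ 4.3040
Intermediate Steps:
J(C, t) = 9 + √7 (J(C, t) = 9 + √(2 + 5) = 9 + √7)
h(K, T) = -3 - √7/3 (h(K, T) = (9 + √7)/(-3) = (9 + √7)*(-⅓) = -3 - √7/3)
W(r) = -3 - √7/3
(-1353 - 16719)/(-4195 + W(-161)) = (-1353 - 16719)/(-4195 + (-3 - √7/3)) = -18072/(-4198 - √7/3)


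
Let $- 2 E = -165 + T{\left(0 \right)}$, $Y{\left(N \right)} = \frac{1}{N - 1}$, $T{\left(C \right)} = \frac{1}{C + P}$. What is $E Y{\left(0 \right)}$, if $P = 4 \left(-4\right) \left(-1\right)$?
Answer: $- \frac{2639}{32} \approx -82.469$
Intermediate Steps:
$P = 16$ ($P = \left(-16\right) \left(-1\right) = 16$)
$T{\left(C \right)} = \frac{1}{16 + C}$ ($T{\left(C \right)} = \frac{1}{C + 16} = \frac{1}{16 + C}$)
$Y{\left(N \right)} = \frac{1}{-1 + N}$
$E = \frac{2639}{32}$ ($E = - \frac{-165 + \frac{1}{16 + 0}}{2} = - \frac{-165 + \frac{1}{16}}{2} = \left(- \frac{1}{2}\right) \left(- \frac{2639}{16}\right) = \frac{2639}{32} \approx 82.469$)
$E Y{\left(0 \right)} = \frac{2639}{32 \left(-1 + 0\right)} = \frac{2639}{32 \left(-1\right)} = \frac{2639}{32} \left(-1\right) = - \frac{2639}{32}$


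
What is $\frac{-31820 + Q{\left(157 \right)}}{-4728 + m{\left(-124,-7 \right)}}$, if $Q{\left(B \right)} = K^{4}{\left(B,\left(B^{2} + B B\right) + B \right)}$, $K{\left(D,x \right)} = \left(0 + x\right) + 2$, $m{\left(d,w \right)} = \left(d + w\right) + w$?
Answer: $- \frac{5982890801334500981}{4866} \approx -1.2295 \cdot 10^{15}$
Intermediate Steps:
$m{\left(d,w \right)} = d + 2 w$
$K{\left(D,x \right)} = 2 + x$ ($K{\left(D,x \right)} = x + 2 = 2 + x$)
$Q{\left(B \right)} = \left(2 + B + 2 B^{2}\right)^{4}$ ($Q{\left(B \right)} = \left(2 + \left(\left(B^{2} + B B\right) + B\right)\right)^{4} = \left(2 + \left(\left(B^{2} + B^{2}\right) + B\right)\right)^{4} = \left(2 + \left(2 B^{2} + B\right)\right)^{4} = \left(2 + \left(B + 2 B^{2}\right)\right)^{4} = \left(2 + B + 2 B^{2}\right)^{4}$)
$\frac{-31820 + Q{\left(157 \right)}}{-4728 + m{\left(-124,-7 \right)}} = \frac{-31820 + \left(2 + 157 \left(1 + 2 \cdot 157\right)\right)^{4}}{-4728 + \left(-124 + 2 \left(-7\right)\right)} = \frac{-31820 + \left(2 + 157 \left(1 + 314\right)\right)^{4}}{-4728 - 138} = \frac{-31820 + \left(2 + 157 \cdot 315\right)^{4}}{-4728 - 138} = \frac{-31820 + \left(2 + 49455\right)^{4}}{-4866} = \left(-31820 + 49457^{4}\right) \left(- \frac{1}{4866}\right) = \left(-31820 + 5982890801334532801\right) \left(- \frac{1}{4866}\right) = 5982890801334500981 \left(- \frac{1}{4866}\right) = - \frac{5982890801334500981}{4866}$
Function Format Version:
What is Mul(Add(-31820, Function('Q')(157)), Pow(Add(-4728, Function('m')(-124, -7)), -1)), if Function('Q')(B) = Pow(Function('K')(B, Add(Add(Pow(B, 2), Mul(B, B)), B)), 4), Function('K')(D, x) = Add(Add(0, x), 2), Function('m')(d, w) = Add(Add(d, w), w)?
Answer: Rational(-5982890801334500981, 4866) ≈ -1.2295e+15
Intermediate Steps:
Function('m')(d, w) = Add(d, Mul(2, w))
Function('K')(D, x) = Add(2, x) (Function('K')(D, x) = Add(x, 2) = Add(2, x))
Function('Q')(B) = Pow(Add(2, B, Mul(2, Pow(B, 2))), 4) (Function('Q')(B) = Pow(Add(2, Add(Add(Pow(B, 2), Mul(B, B)), B)), 4) = Pow(Add(2, Add(Add(Pow(B, 2), Pow(B, 2)), B)), 4) = Pow(Add(2, Add(Mul(2, Pow(B, 2)), B)), 4) = Pow(Add(2, Add(B, Mul(2, Pow(B, 2)))), 4) = Pow(Add(2, B, Mul(2, Pow(B, 2))), 4))
Mul(Add(-31820, Function('Q')(157)), Pow(Add(-4728, Function('m')(-124, -7)), -1)) = Mul(Add(-31820, Pow(Add(2, Mul(157, Add(1, Mul(2, 157)))), 4)), Pow(Add(-4728, Add(-124, Mul(2, -7))), -1)) = Mul(Add(-31820, Pow(Add(2, Mul(157, Add(1, 314))), 4)), Pow(Add(-4728, Add(-124, -14)), -1)) = Mul(Add(-31820, Pow(Add(2, Mul(157, 315)), 4)), Pow(Add(-4728, -138), -1)) = Mul(Add(-31820, Pow(Add(2, 49455), 4)), Pow(-4866, -1)) = Mul(Add(-31820, Pow(49457, 4)), Rational(-1, 4866)) = Mul(Add(-31820, 5982890801334532801), Rational(-1, 4866)) = Mul(5982890801334500981, Rational(-1, 4866)) = Rational(-5982890801334500981, 4866)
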